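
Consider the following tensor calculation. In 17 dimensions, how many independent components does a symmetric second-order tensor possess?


A symmetric rank-2 tensor in d dimensions has d(d+1)/2 independent components.
d = 17
d(d+1)/2 = 17 * 18 / 2 = 306 / 2 = 153

153


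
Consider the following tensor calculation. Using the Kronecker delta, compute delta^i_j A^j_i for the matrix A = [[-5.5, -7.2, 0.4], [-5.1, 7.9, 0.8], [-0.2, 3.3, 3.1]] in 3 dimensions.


The contraction (trace) of a rank-2 tensor is the sum of its diagonal elements.
Diagonal entries: A[1,1] = -5.5, A[2,2] = 7.9, A[3,3] = 3.1
Tr(A) = -5.5 + 7.9 + 3.1 = 5.5

5.5


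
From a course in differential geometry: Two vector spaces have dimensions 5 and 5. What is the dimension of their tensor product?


The dimension of a tensor product is the product of dimensions.
dim(V) = 5, dim(W) = 5
dim(V (x) W) = 5 * 5 = 25

25


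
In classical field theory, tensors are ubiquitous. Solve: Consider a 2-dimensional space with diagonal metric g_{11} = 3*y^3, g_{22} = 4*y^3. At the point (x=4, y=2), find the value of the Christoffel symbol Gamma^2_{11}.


For a diagonal metric, Gamma^k_{ij} = (1/2) g^{kk} (dg_{ik}/dx_j + dg_{jk}/dx_i - dg_{ij}/dx_k).
The metric is diagonal, so g_{ab} = 0 for a != b.
At the given point: g_{11} = 24, g_{22} = 32
g^{22} = 1/32
dg_{12}/dx_1 = 0 (off-diagonal)
dg_{12}/dx_1 = 0 (off-diagonal)
dg_{11}/dx_2 = dg_{11}/dx_2 = 36
Numerator = 0 + 0 - 36 = -36
Gamma^2_{11} = -36 / (2 * 32) = -9/16

-9/16


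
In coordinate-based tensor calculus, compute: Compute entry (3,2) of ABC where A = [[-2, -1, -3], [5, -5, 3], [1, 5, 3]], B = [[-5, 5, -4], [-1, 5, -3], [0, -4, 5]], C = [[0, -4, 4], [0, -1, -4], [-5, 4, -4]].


(ABC)_{32} = sum_m (AB)_{3m} C_{m2}. First compute row 3 of AB.
(AB)_{31} = 1*-5 + 5*-1 + 3*0 = -10
(AB)_{32} = 1*5 + 5*5 + 3*-4 = 18
(AB)_{33} = 1*-4 + 5*-3 + 3*5 = -4
Now contract with column 2 of C:
(AB)_{31} * C_{12} = -10 * -4 = 40
(AB)_{32} * C_{22} = 18 * -1 = -18
(AB)_{33} * C_{32} = -4 * 4 = -16
(ABC)_{32} = 40 + -18 + -16 = 6

6


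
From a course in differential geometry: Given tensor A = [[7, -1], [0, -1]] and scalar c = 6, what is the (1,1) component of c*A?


Scalar multiplication: (cA)_{ij} = c * A_{ij}.
c = 6
A_{11} = 7
(cA)_{11} = 6 * 7 = 42

42


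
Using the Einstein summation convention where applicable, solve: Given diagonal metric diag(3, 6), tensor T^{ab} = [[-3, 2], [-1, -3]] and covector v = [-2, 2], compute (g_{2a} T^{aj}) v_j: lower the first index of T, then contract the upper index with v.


Step 1: lower the first index. For a diagonal metric, g_{ia} T^{aj} = g_{ii} T^{ij} (no sum on i).
g_{22} = 6
S_2{}^1 = 6 * T^{21} = 6 * -1 = -6
S_2{}^2 = 6 * T^{22} = 6 * -3 = -18
Step 2: contract S_2{}^j with v_j.
S_2{}^1 * v_1 = -6 * -2 = 12
S_2{}^2 * v_2 = -18 * 2 = -36
Result = 12 + -36 = -24

-24


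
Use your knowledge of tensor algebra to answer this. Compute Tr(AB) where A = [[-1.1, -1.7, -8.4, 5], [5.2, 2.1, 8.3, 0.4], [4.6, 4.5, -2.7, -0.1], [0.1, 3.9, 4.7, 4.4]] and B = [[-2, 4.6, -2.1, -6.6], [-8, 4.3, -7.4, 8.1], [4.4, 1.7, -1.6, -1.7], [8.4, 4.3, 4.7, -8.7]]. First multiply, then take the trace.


Tr(AB) = sum_i (AB)_{ii} where (AB)_{ii} = sum_k A_{ik} B_{ki}.
(AB)_{11} = -1.1*-2 + -1.7*-8 + -8.4*4.4 + 5*8.4 = 20.84
(AB)_{22} = 5.2*4.6 + 2.1*4.3 + 8.3*1.7 + 0.4*4.3 = 48.78
(AB)_{33} = 4.6*-2.1 + 4.5*-7.4 + -2.7*-1.6 + -0.1*4.7 = -39.11
(AB)_{44} = 0.1*-6.6 + 3.9*8.1 + 4.7*-1.7 + 4.4*-8.7 = -15.34
Tr(AB) = 20.84 + 48.78 + -39.11 + -15.34 = 15.17

15.17


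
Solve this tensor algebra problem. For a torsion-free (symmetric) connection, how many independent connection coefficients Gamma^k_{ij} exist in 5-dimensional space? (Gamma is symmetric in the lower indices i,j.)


Christoffel symbols Gamma^k_{ij} are symmetric in i,j, so there are d * d(d+1)/2 independent symbols.
d = 5
d(d+1)/2 = 5 * 6 / 2 = 15
Total = 5 * 15 = 75

75


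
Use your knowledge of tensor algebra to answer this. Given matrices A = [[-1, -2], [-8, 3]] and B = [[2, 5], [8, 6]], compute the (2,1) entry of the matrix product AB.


(AB)_{ij} = sum_k A_{ik} B_{kj}.
For i=2, j=1:
A_{21} * B_{11} = -8 * 2 = -16
A_{22} * B_{21} = 3 * 8 = 24
Sum = -16 + 24 = 8

8


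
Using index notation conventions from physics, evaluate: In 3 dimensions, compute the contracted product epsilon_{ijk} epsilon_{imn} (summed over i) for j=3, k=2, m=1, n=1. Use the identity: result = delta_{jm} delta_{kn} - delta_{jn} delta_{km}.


Using the identity: epsilon_{ijk} epsilon_{imn} = delta_{jm} delta_{kn} - delta_{jn} delta_{km}.
delta_{31} = 0
delta_{21} = 0
delta_{31} = 0
delta_{21} = 0
Result = 0 * 0 - 0 * 0 = 0 - 0 = 0

0


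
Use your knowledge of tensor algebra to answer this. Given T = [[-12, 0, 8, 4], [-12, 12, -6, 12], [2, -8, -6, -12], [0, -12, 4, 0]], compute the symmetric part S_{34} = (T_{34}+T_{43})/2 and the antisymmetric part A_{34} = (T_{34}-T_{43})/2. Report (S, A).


T_{34} = -12
T_{43} = 4
S_{34} = (-12 + 4)/2 = -8/2 = -4
A_{34} = (-12 - 4)/2 = -16/2 = -8
Check: S + A = -4 + -8 = -12 = T_{34}.

(-4, -8)


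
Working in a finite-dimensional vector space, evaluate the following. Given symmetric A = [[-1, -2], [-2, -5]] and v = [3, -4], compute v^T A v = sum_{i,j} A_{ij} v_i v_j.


First compute Av:
(Av)_1 = -1*3 + -2*-4 = 5
(Av)_2 = -2*3 + -5*-4 = 14
Av = [5, 14]
Then v^T (Av) = 3*5 + -4*14
= 15 + -56 = -41

-41


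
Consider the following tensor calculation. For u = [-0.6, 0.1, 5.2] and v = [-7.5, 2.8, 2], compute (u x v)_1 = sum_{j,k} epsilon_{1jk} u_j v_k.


(u x v)_1 = sum_{j,k} epsilon_{1jk} u_j v_k. Only permutations of (1,2,3) contribute; the two non-zero terms are:
eps_{123} u_2 v_3 = 1 * 0.1 * 2 = 0.2
eps_{132} u_3 v_2 = -1 * 5.2 * 2.8 = -14.56
(u x v)_1 = -14.36

-14.36


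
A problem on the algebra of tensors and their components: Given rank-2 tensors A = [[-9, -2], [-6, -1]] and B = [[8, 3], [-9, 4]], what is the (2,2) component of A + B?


Tensor addition is component-wise: (A + B)_{ij} = A_{ij} + B_{ij}.
A_{22} = -1
B_{22} = 4
(A + B)_{22} = -1 + 4 = 3

3


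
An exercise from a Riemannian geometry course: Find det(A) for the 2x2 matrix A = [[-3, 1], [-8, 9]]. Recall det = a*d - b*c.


For a 2x2 matrix [[a, b], [c, d]], det = a*d - b*c.
a = -3, b = 1, c = -8, d = 9
a*d = -3 * 9 = -27
b*c = 1 * -8 = -8
det = -27 - -8 = -19

-19


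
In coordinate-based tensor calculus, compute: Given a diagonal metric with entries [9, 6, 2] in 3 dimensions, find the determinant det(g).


For a diagonal metric, the determinant is the product of diagonal entries.
Diagonal entries: 9, 6, 2
det(g) = 9 * 6 * 2 = 108

108


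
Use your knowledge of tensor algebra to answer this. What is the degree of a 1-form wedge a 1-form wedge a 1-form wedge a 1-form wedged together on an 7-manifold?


The degree of a wedge product is the sum of the degrees of the individual forms.
Degrees: 1, 1, 1, 1
Total degree = 1 + 1 + 1 + 1 = 4

4


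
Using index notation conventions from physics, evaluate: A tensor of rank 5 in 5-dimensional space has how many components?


The number of components of a rank-r tensor in d dimensions is d^r.
Here d = 5 and r = 5.
5^5 = 3125

3125


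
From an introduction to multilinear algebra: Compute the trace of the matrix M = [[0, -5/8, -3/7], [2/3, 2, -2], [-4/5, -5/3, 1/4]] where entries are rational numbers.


The trace is the sum of diagonal entries.
Diagonal: M[1,1] = 0, M[2,2] = 2, M[3,3] = 1/4
Tr(M) = 0 + 2 + 1/4
Computing step by step:
After adding M[1,1]: 0
After adding M[2,2]: 2
After adding M[3,3]: 9/4
Tr(M) = 9/4

9/4


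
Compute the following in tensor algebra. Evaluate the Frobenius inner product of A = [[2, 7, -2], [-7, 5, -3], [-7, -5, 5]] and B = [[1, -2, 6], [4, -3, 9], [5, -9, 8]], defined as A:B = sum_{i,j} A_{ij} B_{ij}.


A:B = sum over all i,j of A_{ij} * B_{ij}.
Row 1: 2*1=2, 7*-2=-14, -2*6=-12 => row sum = -24
Row 2: -7*4=-28, 5*-3=-15, -3*9=-27 => row sum = -70
Row 3: -7*5=-35, -5*-9=45, 5*8=40 => row sum = 50
Total = -24 + -70 + 50 = -44

-44


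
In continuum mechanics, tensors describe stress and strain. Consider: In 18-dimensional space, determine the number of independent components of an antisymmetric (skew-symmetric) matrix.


An antisymmetric rank-2 tensor satisfies A_{ij} = -A_{ji}, so diagonal entries are zero.
The independent components are the upper-triangular entries: C(n, 2) = n(n-1)/2.
n = 18
C(18, 2) = 18 * 17 / 2 = 306 / 2 = 153

153


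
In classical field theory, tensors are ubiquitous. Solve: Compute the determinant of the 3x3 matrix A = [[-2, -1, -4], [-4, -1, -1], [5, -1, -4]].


Expanding along the first row, det(A) = a11*M_11 - a12*M_12 + a13*M_13, where M_1j is the (1,j) minor.
Minor M_11 = -1*-4 - -1*-1 = 3
Minor M_12 = -4*-4 - -1*5 = 21
Minor M_13 = -4*-1 - -1*5 = 9
det = -2*(3) - -1*(21) + -4*(9)
    = -6 - -21 + -36
    = -21

-21


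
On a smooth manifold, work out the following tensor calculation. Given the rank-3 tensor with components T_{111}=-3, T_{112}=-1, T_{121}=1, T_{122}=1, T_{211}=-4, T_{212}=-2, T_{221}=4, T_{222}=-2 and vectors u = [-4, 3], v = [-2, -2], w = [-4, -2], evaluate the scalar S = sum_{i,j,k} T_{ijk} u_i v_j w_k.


S = sum over i,j,k of T_{ijk} u_i v_j w_k. Expanding all 8 terms:
T_{111}*u_1*v_1*w_1 = -3*-4*-2*-4 = 96  (running total: 96)
T_{112}*u_1*v_1*w_2 = -1*-4*-2*-2 = 16  (running total: 112)
T_{121}*u_1*v_2*w_1 = 1*-4*-2*-4 = -32  (running total: 80)
T_{122}*u_1*v_2*w_2 = 1*-4*-2*-2 = -16  (running total: 64)
T_{211}*u_2*v_1*w_1 = -4*3*-2*-4 = -96  (running total: -32)
T_{212}*u_2*v_1*w_2 = -2*3*-2*-2 = -24  (running total: -56)
T_{221}*u_2*v_2*w_1 = 4*3*-2*-4 = 96  (running total: 40)
T_{222}*u_2*v_2*w_2 = -2*3*-2*-2 = -24  (running total: 16)
S = 16

16


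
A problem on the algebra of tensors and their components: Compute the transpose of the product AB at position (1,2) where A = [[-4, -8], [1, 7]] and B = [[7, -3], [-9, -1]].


(AB)^T_{ij} = (AB)_{ji} = sum_k A_{jk} B_{ki}.
For i=1, j=2 we need (AB)_{21}:
A_{21} * B_{11} = 1 * 7 = 7
A_{22} * B_{21} = 7 * -9 = -63
Sum = 7 + -63 = -56

-56


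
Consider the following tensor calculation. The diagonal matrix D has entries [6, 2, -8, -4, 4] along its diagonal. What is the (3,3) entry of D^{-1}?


For a diagonal matrix, the inverse has entries (D^{-1})_{ii} = 1/d_{ii}.
The diagonal entries are: d_{11} = 6, d_{22} = 2, d_{33} = -8, d_{44} = -4, d_{55} = 4
We need (D^{-1})_{33} = 1/d_{33} = 1/-8 = -1/8

-1/8


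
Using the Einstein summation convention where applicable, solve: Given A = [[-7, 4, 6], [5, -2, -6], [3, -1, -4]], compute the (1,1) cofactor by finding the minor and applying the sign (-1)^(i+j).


To find cofactor C_{11}, delete row 1 and column 1.
The resulting 2x2 submatrix is: [[-2, -6], [-1, -4]]
Minor M_{11} = -2*-4 - -6*-1
  = 8 - 6 = 2
Sign = (-1)^(1+1) = (-1)^2 = 1
Cofactor C_{11} = 1 * 2 = 2

2


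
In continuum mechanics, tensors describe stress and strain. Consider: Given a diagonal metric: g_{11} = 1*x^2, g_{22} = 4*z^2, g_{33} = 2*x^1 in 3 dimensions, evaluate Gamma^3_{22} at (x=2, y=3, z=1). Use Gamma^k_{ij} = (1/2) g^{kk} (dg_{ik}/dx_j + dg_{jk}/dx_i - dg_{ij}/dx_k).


For a diagonal metric, Gamma^k_{ij} = (1/2) g^{kk} (dg_{ik}/dx_j + dg_{jk}/dx_i - dg_{ij}/dx_k).
The metric is diagonal, so g_{ab} = 0 for a != b.
At the given point: g_{11} = 4, g_{22} = 4, g_{33} = 4
g^{33} = 1/4
dg_{23}/dx_2 = 0 (off-diagonal)
dg_{23}/dx_2 = 0 (off-diagonal)
dg_{22}/dx_3 = dg_{22}/dx_3 = 8
Numerator = 0 + 0 - 8 = -8
Gamma^3_{22} = -8 / (2 * 4) = -1

-1


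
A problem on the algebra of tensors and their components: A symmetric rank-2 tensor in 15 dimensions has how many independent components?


A symmetric rank-2 tensor in d dimensions has d(d+1)/2 independent components.
d = 15
d(d+1)/2 = 15 * 16 / 2 = 240 / 2 = 120

120


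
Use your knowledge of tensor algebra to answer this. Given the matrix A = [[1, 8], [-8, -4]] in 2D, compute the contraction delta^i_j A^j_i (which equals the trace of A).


The contraction (trace) of a rank-2 tensor is the sum of its diagonal elements.
Diagonal entries: A[1,1] = 1, A[2,2] = -4
Tr(A) = 1 + -4 = -3

-3


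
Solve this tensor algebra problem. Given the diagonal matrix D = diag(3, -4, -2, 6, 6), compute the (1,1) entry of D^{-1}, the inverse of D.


For a diagonal matrix, the inverse has entries (D^{-1})_{ii} = 1/d_{ii}.
The diagonal entries are: d_{11} = 3, d_{22} = -4, d_{33} = -2, d_{44} = 6, d_{55} = 6
We need (D^{-1})_{11} = 1/d_{11} = 1/3 = 1/3

1/3


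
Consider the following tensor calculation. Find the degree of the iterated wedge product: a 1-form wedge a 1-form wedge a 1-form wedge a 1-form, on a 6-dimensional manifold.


The degree of a wedge product is the sum of the degrees of the individual forms.
Degrees: 1, 1, 1, 1
Total degree = 1 + 1 + 1 + 1 = 4

4


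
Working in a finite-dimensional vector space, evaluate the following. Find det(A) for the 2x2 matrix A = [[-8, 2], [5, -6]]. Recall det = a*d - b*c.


For a 2x2 matrix [[a, b], [c, d]], det = a*d - b*c.
a = -8, b = 2, c = 5, d = -6
a*d = -8 * -6 = 48
b*c = 2 * 5 = 10
det = 48 - 10 = 38

38


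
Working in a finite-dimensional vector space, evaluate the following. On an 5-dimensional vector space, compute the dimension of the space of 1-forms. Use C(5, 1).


The dimension of the space of p-forms on an n-dimensional space is C(n, p).
n = 5, p = 1
C(5, 1) = 5! / (1! * 4!) = 5

5


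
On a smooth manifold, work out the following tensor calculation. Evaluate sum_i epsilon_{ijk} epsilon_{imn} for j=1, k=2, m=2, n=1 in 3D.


Using the identity: epsilon_{ijk} epsilon_{imn} = delta_{jm} delta_{kn} - delta_{jn} delta_{km}.
delta_{12} = 0
delta_{21} = 0
delta_{11} = 1
delta_{22} = 1
Result = 0 * 0 - 1 * 1 = 0 - 1 = -1

-1


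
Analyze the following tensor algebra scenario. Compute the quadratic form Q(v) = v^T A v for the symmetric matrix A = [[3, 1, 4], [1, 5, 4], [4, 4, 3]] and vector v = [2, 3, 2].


First compute Av:
(Av)_1 = 3*2 + 1*3 + 4*2 = 17
(Av)_2 = 1*2 + 5*3 + 4*2 = 25
(Av)_3 = 4*2 + 4*3 + 3*2 = 26
Av = [17, 25, 26]
Then v^T (Av) = 2*17 + 3*25 + 2*26
= 34 + 75 + 52 = 161

161


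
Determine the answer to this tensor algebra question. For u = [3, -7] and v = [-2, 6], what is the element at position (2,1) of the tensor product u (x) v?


The outer product entry T_{ij} = u_i * v_j.
We need i=2, j=1.
u_2 = -7, v_1 = -2
T_{2,1} = -7 * -2 = 14

14


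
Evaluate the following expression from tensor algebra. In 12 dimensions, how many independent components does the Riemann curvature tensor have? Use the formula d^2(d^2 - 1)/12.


The Riemann tensor in d dimensions has d^2(d^2 - 1)/12 independent components.
d = 12, so d^2 = 144
d^2 - 1 = 143
d^2(d^2 - 1) = 144 * 143 = 20592
Divide by 12: 20592 / 12 = 1716

1716


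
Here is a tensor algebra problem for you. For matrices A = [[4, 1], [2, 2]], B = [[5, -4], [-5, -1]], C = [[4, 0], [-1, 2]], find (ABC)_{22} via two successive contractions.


(ABC)_{22} = sum_m (AB)_{2m} C_{m2}. First compute row 2 of AB.
(AB)_{21} = 2*5 + 2*-5 = 0
(AB)_{22} = 2*-4 + 2*-1 = -10
Now contract with column 2 of C:
(AB)_{21} * C_{12} = 0 * 0 = 0
(AB)_{22} * C_{22} = -10 * 2 = -20
(ABC)_{22} = 0 + -20 = -20

-20


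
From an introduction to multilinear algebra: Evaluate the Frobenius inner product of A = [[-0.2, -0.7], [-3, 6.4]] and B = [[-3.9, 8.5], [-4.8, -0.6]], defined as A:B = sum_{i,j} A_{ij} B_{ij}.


A:B = sum over all i,j of A_{ij} * B_{ij}.
Row 1: -0.2*-3.9=0.78, -0.7*8.5=-5.95 => row sum = -5.17
Row 2: -3*-4.8=14.4, 6.4*-0.6=-3.84 => row sum = 10.56
Total = -5.17 + 10.56 = 5.39

5.39


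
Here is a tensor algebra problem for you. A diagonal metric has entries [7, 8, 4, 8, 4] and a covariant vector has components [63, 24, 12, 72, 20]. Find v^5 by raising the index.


To raise an index with a diagonal metric: v^i = v_i / g_{ii}.
For index 5: v_5 = 20, g_{55} = 4
v^5 = 20 / 4 = 5

5


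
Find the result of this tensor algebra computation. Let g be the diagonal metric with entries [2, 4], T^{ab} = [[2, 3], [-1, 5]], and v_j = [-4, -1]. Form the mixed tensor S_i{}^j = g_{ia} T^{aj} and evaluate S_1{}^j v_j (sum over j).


Step 1: lower the first index. For a diagonal metric, g_{ia} T^{aj} = g_{ii} T^{ij} (no sum on i).
g_{11} = 2
S_1{}^1 = 2 * T^{11} = 2 * 2 = 4
S_1{}^2 = 2 * T^{12} = 2 * 3 = 6
Step 2: contract S_1{}^j with v_j.
S_1{}^1 * v_1 = 4 * -4 = -16
S_1{}^2 * v_2 = 6 * -1 = -6
Result = -16 + -6 = -22

-22


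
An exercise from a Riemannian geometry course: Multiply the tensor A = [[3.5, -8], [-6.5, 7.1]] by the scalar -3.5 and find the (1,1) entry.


Scalar multiplication: (cA)_{ij} = c * A_{ij}.
c = -3.5
A_{11} = 3.5
(cA)_{11} = -3.5 * 3.5 = -12.25

-12.25


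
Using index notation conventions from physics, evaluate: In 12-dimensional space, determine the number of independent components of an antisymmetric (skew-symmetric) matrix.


An antisymmetric rank-2 tensor satisfies A_{ij} = -A_{ji}, so diagonal entries are zero.
The independent components are the upper-triangular entries: C(n, 2) = n(n-1)/2.
n = 12
C(12, 2) = 12 * 11 / 2 = 132 / 2 = 66

66


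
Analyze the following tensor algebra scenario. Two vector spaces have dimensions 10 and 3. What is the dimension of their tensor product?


The dimension of a tensor product is the product of dimensions.
dim(V) = 10, dim(W) = 3
dim(V (x) W) = 10 * 3 = 30

30


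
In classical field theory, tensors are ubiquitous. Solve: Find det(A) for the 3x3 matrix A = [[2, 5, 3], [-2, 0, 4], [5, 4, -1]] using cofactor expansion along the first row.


Expanding along the first row, det(A) = a11*M_11 - a12*M_12 + a13*M_13, where M_1j is the (1,j) minor.
Minor M_11 = 0*-1 - 4*4 = -16
Minor M_12 = -2*-1 - 4*5 = -18
Minor M_13 = -2*4 - 0*5 = -8
det = 2*(-16) - 5*(-18) + 3*(-8)
    = -32 - -90 + -24
    = 34

34


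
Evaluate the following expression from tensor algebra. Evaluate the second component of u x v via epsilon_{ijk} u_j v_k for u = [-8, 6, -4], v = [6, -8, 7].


(u x v)_2 = sum_{j,k} epsilon_{2jk} u_j v_k. Only permutations of (1,2,3) contribute; the two non-zero terms are:
eps_{213} u_1 v_3 = -1 * -8 * 7 = 56
eps_{231} u_3 v_1 = 1 * -4 * 6 = -24
(u x v)_2 = 32

32


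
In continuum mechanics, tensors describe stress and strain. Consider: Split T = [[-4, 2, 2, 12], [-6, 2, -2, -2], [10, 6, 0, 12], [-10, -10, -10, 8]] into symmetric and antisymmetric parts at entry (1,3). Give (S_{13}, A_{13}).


T_{13} = 2
T_{31} = 10
S_{13} = (2 + 10)/2 = 12/2 = 6
A_{13} = (2 - 10)/2 = -8/2 = -4
Check: S + A = 6 + -4 = 2 = T_{13}.

(6, -4)


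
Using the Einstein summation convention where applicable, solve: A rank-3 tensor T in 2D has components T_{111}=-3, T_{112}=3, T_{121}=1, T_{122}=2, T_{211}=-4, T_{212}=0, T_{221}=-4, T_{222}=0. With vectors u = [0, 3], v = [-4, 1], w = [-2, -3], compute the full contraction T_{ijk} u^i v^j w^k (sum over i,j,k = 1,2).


S = sum over i,j,k of T_{ijk} u_i v_j w_k. Expanding all 8 terms:
T_{111}*u_1*v_1*w_1 = -3*0*-4*-2 = 0  (running total: 0)
T_{112}*u_1*v_1*w_2 = 3*0*-4*-3 = 0  (running total: 0)
T_{121}*u_1*v_2*w_1 = 1*0*1*-2 = 0  (running total: 0)
T_{122}*u_1*v_2*w_2 = 2*0*1*-3 = 0  (running total: 0)
T_{211}*u_2*v_1*w_1 = -4*3*-4*-2 = -96  (running total: -96)
T_{212}*u_2*v_1*w_2 = 0*3*-4*-3 = 0  (running total: -96)
T_{221}*u_2*v_2*w_1 = -4*3*1*-2 = 24  (running total: -72)
T_{222}*u_2*v_2*w_2 = 0*3*1*-3 = 0  (running total: -72)
S = -72

-72


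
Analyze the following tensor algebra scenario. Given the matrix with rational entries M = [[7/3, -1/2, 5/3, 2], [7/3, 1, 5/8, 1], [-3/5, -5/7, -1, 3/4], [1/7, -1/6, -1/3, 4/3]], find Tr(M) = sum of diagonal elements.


The trace is the sum of diagonal entries.
Diagonal: M[1,1] = 7/3, M[2,2] = 1, M[3,3] = -1, M[4,4] = 4/3
Tr(M) = 7/3 + 1 + -1 + 4/3
Computing step by step:
After adding M[1,1]: 7/3
After adding M[2,2]: 10/3
After adding M[3,3]: 7/3
After adding M[4,4]: 11/3
Tr(M) = 11/3

11/3


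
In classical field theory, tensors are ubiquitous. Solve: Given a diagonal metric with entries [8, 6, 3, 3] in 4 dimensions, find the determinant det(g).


For a diagonal metric, the determinant is the product of diagonal entries.
Diagonal entries: 8, 6, 3, 3
det(g) = 8 * 6 * 3 * 3 = 432

432


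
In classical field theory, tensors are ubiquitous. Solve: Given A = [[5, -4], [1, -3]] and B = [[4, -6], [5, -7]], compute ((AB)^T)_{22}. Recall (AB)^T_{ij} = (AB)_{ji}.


(AB)^T_{ij} = (AB)_{ji} = sum_k A_{jk} B_{ki}.
For i=2, j=2 we need (AB)_{22}:
A_{21} * B_{12} = 1 * -6 = -6
A_{22} * B_{22} = -3 * -7 = 21
Sum = -6 + 21 = 15

15


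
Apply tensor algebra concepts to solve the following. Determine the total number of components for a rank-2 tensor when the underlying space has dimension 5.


The number of components of a rank-r tensor in d dimensions is d^r.
Here d = 5 and r = 2.
5^2 = 25

25


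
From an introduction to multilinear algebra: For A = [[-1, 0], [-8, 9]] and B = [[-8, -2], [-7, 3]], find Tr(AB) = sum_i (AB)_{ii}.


Tr(AB) = sum_i (AB)_{ii} where (AB)_{ii} = sum_k A_{ik} B_{ki}.
(AB)_{11} = -1*-8 + 0*-7 = 8
(AB)_{22} = -8*-2 + 9*3 = 43
Tr(AB) = 8 + 43 = 51

51


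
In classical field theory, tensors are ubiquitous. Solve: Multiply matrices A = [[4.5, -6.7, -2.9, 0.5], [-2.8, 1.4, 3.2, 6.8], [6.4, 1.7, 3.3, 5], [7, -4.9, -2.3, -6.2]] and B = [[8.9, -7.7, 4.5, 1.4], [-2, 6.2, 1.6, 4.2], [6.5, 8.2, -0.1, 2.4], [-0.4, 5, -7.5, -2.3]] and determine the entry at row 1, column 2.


(AB)_{ij} = sum_k A_{ik} B_{kj}.
For i=1, j=2:
A_{11} * B_{12} = 4.5 * -7.7 = -34.65
A_{12} * B_{22} = -6.7 * 6.2 = -41.54
A_{13} * B_{32} = -2.9 * 8.2 = -23.78
A_{14} * B_{42} = 0.5 * 5 = 2.5
Sum = -34.65 + -41.54 + -23.78 + 2.5 = -97.47

-97.47


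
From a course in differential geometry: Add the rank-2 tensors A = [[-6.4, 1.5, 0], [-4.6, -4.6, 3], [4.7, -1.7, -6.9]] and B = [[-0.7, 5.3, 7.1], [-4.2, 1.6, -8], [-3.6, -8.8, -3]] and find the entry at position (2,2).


Tensor addition is component-wise: (A + B)_{ij} = A_{ij} + B_{ij}.
A_{22} = -4.6
B_{22} = 1.6
(A + B)_{22} = -4.6 + 1.6 = -3

-3


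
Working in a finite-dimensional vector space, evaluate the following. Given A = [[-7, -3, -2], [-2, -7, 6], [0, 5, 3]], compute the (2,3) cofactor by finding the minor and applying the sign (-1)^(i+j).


To find cofactor C_{23}, delete row 2 and column 3.
The resulting 2x2 submatrix is: [[-7, -3], [0, 5]]
Minor M_{23} = -7*5 - -3*0
  = -35 - 0 = -35
Sign = (-1)^(2+3) = (-1)^5 = -1
Cofactor C_{23} = -1 * -35 = 35

35


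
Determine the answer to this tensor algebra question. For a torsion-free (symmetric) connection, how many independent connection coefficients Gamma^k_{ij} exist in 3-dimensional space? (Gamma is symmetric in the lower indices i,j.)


Christoffel symbols Gamma^k_{ij} are symmetric in i,j, so there are d * d(d+1)/2 independent symbols.
d = 3
d(d+1)/2 = 3 * 4 / 2 = 6
Total = 3 * 6 = 18

18


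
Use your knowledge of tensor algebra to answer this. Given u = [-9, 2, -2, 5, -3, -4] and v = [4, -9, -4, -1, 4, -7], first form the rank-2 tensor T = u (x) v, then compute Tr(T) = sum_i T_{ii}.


The outer product gives T_{ij} = u_i v_j.
The trace (contraction) is Tr(T) = sum_i T_{ii} = sum_i u_i v_i.
Diagonal entries:
T_{11} = u_1 * v_1 = -9 * 4 = -36
T_{22} = u_2 * v_2 = 2 * -9 = -18
T_{33} = u_3 * v_3 = -2 * -4 = 8
T_{44} = u_4 * v_4 = 5 * -1 = -5
T_{55} = u_5 * v_5 = -3 * 4 = -12
T_{66} = u_6 * v_6 = -4 * -7 = 28
Tr(T) = -36 + -18 + 8 + -5 + -12 + 28 = -35

-35


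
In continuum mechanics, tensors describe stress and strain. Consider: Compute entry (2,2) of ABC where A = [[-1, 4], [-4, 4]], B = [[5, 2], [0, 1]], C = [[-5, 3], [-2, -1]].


(ABC)_{22} = sum_m (AB)_{2m} C_{m2}. First compute row 2 of AB.
(AB)_{21} = -4*5 + 4*0 = -20
(AB)_{22} = -4*2 + 4*1 = -4
Now contract with column 2 of C:
(AB)_{21} * C_{12} = -20 * 3 = -60
(AB)_{22} * C_{22} = -4 * -1 = 4
(ABC)_{22} = -60 + 4 = -56

-56


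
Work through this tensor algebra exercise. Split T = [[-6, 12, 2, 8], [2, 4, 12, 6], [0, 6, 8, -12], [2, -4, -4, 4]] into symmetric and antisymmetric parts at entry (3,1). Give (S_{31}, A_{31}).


T_{31} = 0
T_{13} = 2
S_{31} = (0 + 2)/2 = 2/2 = 1
A_{31} = (0 - 2)/2 = -2/2 = -1
Check: S + A = 1 + -1 = 0 = T_{31}.

(1, -1)


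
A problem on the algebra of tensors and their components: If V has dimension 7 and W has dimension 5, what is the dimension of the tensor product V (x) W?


The dimension of a tensor product is the product of dimensions.
dim(V) = 7, dim(W) = 5
dim(V (x) W) = 7 * 5 = 35

35


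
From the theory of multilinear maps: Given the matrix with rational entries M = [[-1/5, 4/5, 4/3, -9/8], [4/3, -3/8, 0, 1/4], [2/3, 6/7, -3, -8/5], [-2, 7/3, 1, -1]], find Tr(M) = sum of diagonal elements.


The trace is the sum of diagonal entries.
Diagonal: M[1,1] = -1/5, M[2,2] = -3/8, M[3,3] = -3, M[4,4] = -1
Tr(M) = -1/5 + -3/8 + -3 + -1
Computing step by step:
After adding M[1,1]: -1/5
After adding M[2,2]: -23/40
After adding M[3,3]: -143/40
After adding M[4,4]: -183/40
Tr(M) = -183/40

-183/40


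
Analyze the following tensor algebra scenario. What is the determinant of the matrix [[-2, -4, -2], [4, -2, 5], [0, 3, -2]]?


Expanding along the first row, det(A) = a11*M_11 - a12*M_12 + a13*M_13, where M_1j is the (1,j) minor.
Minor M_11 = -2*-2 - 5*3 = -11
Minor M_12 = 4*-2 - 5*0 = -8
Minor M_13 = 4*3 - -2*0 = 12
det = -2*(-11) - -4*(-8) + -2*(12)
    = 22 - 32 + -24
    = -34

-34


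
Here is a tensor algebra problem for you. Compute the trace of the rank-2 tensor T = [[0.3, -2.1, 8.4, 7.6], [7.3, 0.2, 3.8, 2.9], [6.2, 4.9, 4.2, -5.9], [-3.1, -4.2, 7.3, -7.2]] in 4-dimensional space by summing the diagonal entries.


The contraction (trace) of a rank-2 tensor is the sum of its diagonal elements.
Diagonal entries: A[1,1] = 0.3, A[2,2] = 0.2, A[3,3] = 4.2, A[4,4] = -7.2
Tr(A) = 0.3 + 0.2 + 4.2 + -7.2 = -2.5

-2.5


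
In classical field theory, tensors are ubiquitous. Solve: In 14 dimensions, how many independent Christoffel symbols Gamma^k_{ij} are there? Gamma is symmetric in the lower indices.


Christoffel symbols Gamma^k_{ij} are symmetric in i,j, so there are d * d(d+1)/2 independent symbols.
d = 14
d(d+1)/2 = 14 * 15 / 2 = 105
Total = 14 * 105 = 1470

1470


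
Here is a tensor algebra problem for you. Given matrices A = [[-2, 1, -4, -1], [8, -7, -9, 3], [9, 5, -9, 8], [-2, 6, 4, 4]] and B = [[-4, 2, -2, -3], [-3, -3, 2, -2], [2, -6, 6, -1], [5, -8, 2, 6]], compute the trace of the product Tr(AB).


Tr(AB) = sum_i (AB)_{ii} where (AB)_{ii} = sum_k A_{ik} B_{ki}.
(AB)_{11} = -2*-4 + 1*-3 + -4*2 + -1*5 = -8
(AB)_{22} = 8*2 + -7*-3 + -9*-6 + 3*-8 = 67
(AB)_{33} = 9*-2 + 5*2 + -9*6 + 8*2 = -46
(AB)_{44} = -2*-3 + 6*-2 + 4*-1 + 4*6 = 14
Tr(AB) = -8 + 67 + -46 + 14 = 27

27


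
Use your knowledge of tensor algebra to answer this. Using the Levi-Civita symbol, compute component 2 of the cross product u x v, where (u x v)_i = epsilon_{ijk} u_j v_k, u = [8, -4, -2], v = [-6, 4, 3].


(u x v)_2 = sum_{j,k} epsilon_{2jk} u_j v_k. Only permutations of (1,2,3) contribute; the two non-zero terms are:
eps_{213} u_1 v_3 = -1 * 8 * 3 = -24
eps_{231} u_3 v_1 = 1 * -2 * -6 = 12
(u x v)_2 = -12

-12


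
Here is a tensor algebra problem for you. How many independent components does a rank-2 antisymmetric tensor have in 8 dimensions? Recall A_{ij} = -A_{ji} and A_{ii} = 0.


An antisymmetric rank-2 tensor satisfies A_{ij} = -A_{ji}, so diagonal entries are zero.
The independent components are the upper-triangular entries: C(n, 2) = n(n-1)/2.
n = 8
C(8, 2) = 8 * 7 / 2 = 56 / 2 = 28

28


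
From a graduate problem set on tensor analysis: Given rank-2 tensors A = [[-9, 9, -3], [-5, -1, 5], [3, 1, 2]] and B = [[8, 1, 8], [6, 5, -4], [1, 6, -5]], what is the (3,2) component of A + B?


Tensor addition is component-wise: (A + B)_{ij} = A_{ij} + B_{ij}.
A_{32} = 1
B_{32} = 6
(A + B)_{32} = 1 + 6 = 7

7


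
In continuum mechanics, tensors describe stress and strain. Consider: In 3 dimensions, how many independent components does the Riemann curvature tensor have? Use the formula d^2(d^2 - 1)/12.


The Riemann tensor in d dimensions has d^2(d^2 - 1)/12 independent components.
d = 3, so d^2 = 9
d^2 - 1 = 8
d^2(d^2 - 1) = 9 * 8 = 72
Divide by 12: 72 / 12 = 6

6


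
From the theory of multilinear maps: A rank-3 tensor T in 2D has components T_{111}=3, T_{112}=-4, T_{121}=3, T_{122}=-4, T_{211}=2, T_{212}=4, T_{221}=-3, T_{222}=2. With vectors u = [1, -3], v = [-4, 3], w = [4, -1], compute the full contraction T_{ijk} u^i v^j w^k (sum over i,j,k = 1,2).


S = sum over i,j,k of T_{ijk} u_i v_j w_k. Expanding all 8 terms:
T_{111}*u_1*v_1*w_1 = 3*1*-4*4 = -48  (running total: -48)
T_{112}*u_1*v_1*w_2 = -4*1*-4*-1 = -16  (running total: -64)
T_{121}*u_1*v_2*w_1 = 3*1*3*4 = 36  (running total: -28)
T_{122}*u_1*v_2*w_2 = -4*1*3*-1 = 12  (running total: -16)
T_{211}*u_2*v_1*w_1 = 2*-3*-4*4 = 96  (running total: 80)
T_{212}*u_2*v_1*w_2 = 4*-3*-4*-1 = -48  (running total: 32)
T_{221}*u_2*v_2*w_1 = -3*-3*3*4 = 108  (running total: 140)
T_{222}*u_2*v_2*w_2 = 2*-3*3*-1 = 18  (running total: 158)
S = 158

158


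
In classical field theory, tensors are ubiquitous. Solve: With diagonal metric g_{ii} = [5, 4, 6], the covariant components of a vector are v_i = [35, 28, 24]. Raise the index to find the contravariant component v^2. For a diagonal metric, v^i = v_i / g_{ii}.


To raise an index with a diagonal metric: v^i = v_i / g_{ii}.
For index 2: v_2 = 28, g_{22} = 4
v^2 = 28 / 4 = 7

7


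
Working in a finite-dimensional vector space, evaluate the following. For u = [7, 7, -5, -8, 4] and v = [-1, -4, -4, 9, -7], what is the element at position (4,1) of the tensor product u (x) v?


The outer product entry T_{ij} = u_i * v_j.
We need i=4, j=1.
u_4 = -8, v_1 = -1
T_{4,1} = -8 * -1 = 8

8


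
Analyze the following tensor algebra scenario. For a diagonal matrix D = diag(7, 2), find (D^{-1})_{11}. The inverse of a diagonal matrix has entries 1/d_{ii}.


For a diagonal matrix, the inverse has entries (D^{-1})_{ii} = 1/d_{ii}.
The diagonal entries are: d_{11} = 7, d_{22} = 2
We need (D^{-1})_{11} = 1/d_{11} = 1/7 = 1/7

1/7


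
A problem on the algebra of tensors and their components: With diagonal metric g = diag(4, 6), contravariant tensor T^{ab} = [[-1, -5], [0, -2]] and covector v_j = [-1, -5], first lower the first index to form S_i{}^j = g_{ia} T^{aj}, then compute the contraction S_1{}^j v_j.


Step 1: lower the first index. For a diagonal metric, g_{ia} T^{aj} = g_{ii} T^{ij} (no sum on i).
g_{11} = 4
S_1{}^1 = 4 * T^{11} = 4 * -1 = -4
S_1{}^2 = 4 * T^{12} = 4 * -5 = -20
Step 2: contract S_1{}^j with v_j.
S_1{}^1 * v_1 = -4 * -1 = 4
S_1{}^2 * v_2 = -20 * -5 = 100
Result = 4 + 100 = 104

104


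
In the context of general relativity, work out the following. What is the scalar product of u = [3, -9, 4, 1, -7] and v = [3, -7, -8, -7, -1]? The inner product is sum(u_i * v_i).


The inner product u . v = sum of u_i * v_i.
Term-by-term: 3 * 3, -9 * -7, 4 * -8, 1 * -7, -7 * -1
Products: 9, 63, -32, -7, 7
Sum = 9 + 63 + -32 + -7 + 7 = 40

40


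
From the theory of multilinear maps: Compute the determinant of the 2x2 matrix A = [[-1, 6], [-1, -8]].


For a 2x2 matrix [[a, b], [c, d]], det = a*d - b*c.
a = -1, b = 6, c = -1, d = -8
a*d = -1 * -8 = 8
b*c = 6 * -1 = -6
det = 8 - -6 = 14

14


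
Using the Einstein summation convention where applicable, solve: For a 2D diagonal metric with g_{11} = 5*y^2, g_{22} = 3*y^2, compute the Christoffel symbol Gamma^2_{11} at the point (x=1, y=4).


For a diagonal metric, Gamma^k_{ij} = (1/2) g^{kk} (dg_{ik}/dx_j + dg_{jk}/dx_i - dg_{ij}/dx_k).
The metric is diagonal, so g_{ab} = 0 for a != b.
At the given point: g_{11} = 80, g_{22} = 48
g^{22} = 1/48
dg_{12}/dx_1 = 0 (off-diagonal)
dg_{12}/dx_1 = 0 (off-diagonal)
dg_{11}/dx_2 = dg_{11}/dx_2 = 40
Numerator = 0 + 0 - 40 = -40
Gamma^2_{11} = -40 / (2 * 48) = -5/12

-5/12


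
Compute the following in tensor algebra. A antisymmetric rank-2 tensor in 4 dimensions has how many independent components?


A antisymmetric rank-2 tensor in d dimensions has d(d-1)/2 independent components.
d = 4
d(d-1)/2 = 4 * 3 / 2 = 12 / 2 = 6

6


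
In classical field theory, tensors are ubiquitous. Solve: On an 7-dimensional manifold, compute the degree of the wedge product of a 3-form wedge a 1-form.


The degree of a wedge product is the sum of the degrees of the individual forms.
Degrees: 3, 1
Total degree = 3 + 1 = 4

4


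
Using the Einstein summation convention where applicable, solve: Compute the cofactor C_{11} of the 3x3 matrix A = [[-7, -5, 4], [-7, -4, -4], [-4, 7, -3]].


To find cofactor C_{11}, delete row 1 and column 1.
The resulting 2x2 submatrix is: [[-4, -4], [7, -3]]
Minor M_{11} = -4*-3 - -4*7
  = 12 - -28 = 40
Sign = (-1)^(1+1) = (-1)^2 = 1
Cofactor C_{11} = 1 * 40 = 40

40


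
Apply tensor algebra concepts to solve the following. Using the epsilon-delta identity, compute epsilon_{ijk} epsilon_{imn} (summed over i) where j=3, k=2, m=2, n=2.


Using the identity: epsilon_{ijk} epsilon_{imn} = delta_{jm} delta_{kn} - delta_{jn} delta_{km}.
delta_{32} = 0
delta_{22} = 1
delta_{32} = 0
delta_{22} = 1
Result = 0 * 1 - 0 * 1 = 0 - 0 = 0

0


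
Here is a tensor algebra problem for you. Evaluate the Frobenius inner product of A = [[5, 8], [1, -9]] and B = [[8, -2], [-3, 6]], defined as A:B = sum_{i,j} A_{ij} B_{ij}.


A:B = sum over all i,j of A_{ij} * B_{ij}.
Row 1: 5*8=40, 8*-2=-16 => row sum = 24
Row 2: 1*-3=-3, -9*6=-54 => row sum = -57
Total = 24 + -57 = -33

-33


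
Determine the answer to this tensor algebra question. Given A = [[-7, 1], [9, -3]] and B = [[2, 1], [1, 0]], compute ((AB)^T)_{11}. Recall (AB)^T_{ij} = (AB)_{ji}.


(AB)^T_{ij} = (AB)_{ji} = sum_k A_{jk} B_{ki}.
For i=1, j=1 we need (AB)_{11}:
A_{11} * B_{11} = -7 * 2 = -14
A_{12} * B_{21} = 1 * 1 = 1
Sum = -14 + 1 = -13

-13


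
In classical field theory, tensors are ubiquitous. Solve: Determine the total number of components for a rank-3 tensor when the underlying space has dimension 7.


The number of components of a rank-r tensor in d dimensions is d^r.
Here d = 7 and r = 3.
7^3 = 343

343


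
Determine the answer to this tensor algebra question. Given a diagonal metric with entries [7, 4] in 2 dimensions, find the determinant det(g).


For a diagonal metric, the determinant is the product of diagonal entries.
Diagonal entries: 7, 4
det(g) = 7 * 4 = 28

28


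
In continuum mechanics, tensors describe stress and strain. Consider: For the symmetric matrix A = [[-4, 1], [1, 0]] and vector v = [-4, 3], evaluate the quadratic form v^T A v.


First compute Av:
(Av)_1 = -4*-4 + 1*3 = 19
(Av)_2 = 1*-4 + 0*3 = -4
Av = [19, -4]
Then v^T (Av) = -4*19 + 3*-4
= -76 + -12 = -88

-88


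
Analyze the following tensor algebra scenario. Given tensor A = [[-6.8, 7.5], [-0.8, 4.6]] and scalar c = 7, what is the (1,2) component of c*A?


Scalar multiplication: (cA)_{ij} = c * A_{ij}.
c = 7
A_{12} = 7.5
(cA)_{12} = 7 * 7.5 = 52.5

52.5


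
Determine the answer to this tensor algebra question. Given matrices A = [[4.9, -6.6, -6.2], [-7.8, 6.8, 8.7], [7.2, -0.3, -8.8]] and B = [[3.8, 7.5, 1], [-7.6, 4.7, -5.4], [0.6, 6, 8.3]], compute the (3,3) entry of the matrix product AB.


(AB)_{ij} = sum_k A_{ik} B_{kj}.
For i=3, j=3:
A_{31} * B_{13} = 7.2 * 1 = 7.2
A_{32} * B_{23} = -0.3 * -5.4 = 1.62
A_{33} * B_{33} = -8.8 * 8.3 = -73.04
Sum = 7.2 + 1.62 + -73.04 = -64.22

-64.22


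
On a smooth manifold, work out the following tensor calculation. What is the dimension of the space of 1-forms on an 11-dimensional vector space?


The dimension of the space of p-forms on an n-dimensional space is C(n, p).
n = 11, p = 1
C(11, 1) = 11! / (1! * 10!) = 11

11


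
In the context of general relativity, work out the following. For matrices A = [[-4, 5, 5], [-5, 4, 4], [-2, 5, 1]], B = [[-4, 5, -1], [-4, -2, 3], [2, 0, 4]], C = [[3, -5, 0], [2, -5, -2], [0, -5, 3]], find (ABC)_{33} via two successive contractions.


(ABC)_{33} = sum_m (AB)_{3m} C_{m3}. First compute row 3 of AB.
(AB)_{31} = -2*-4 + 5*-4 + 1*2 = -10
(AB)_{32} = -2*5 + 5*-2 + 1*0 = -20
(AB)_{33} = -2*-1 + 5*3 + 1*4 = 21
Now contract with column 3 of C:
(AB)_{31} * C_{13} = -10 * 0 = 0
(AB)_{32} * C_{23} = -20 * -2 = 40
(AB)_{33} * C_{33} = 21 * 3 = 63
(ABC)_{33} = 0 + 40 + 63 = 103

103


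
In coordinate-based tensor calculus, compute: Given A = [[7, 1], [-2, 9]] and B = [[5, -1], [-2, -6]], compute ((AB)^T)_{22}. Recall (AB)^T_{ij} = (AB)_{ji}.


(AB)^T_{ij} = (AB)_{ji} = sum_k A_{jk} B_{ki}.
For i=2, j=2 we need (AB)_{22}:
A_{21} * B_{12} = -2 * -1 = 2
A_{22} * B_{22} = 9 * -6 = -54
Sum = 2 + -54 = -52

-52


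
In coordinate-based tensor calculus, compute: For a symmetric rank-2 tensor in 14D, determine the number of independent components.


A symmetric rank-2 tensor in d dimensions has d(d+1)/2 independent components.
d = 14
d(d+1)/2 = 14 * 15 / 2 = 210 / 2 = 105

105


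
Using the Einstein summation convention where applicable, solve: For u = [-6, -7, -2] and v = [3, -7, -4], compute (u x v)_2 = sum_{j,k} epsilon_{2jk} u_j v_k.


(u x v)_2 = sum_{j,k} epsilon_{2jk} u_j v_k. Only permutations of (1,2,3) contribute; the two non-zero terms are:
eps_{213} u_1 v_3 = -1 * -6 * -4 = -24
eps_{231} u_3 v_1 = 1 * -2 * 3 = -6
(u x v)_2 = -30

-30


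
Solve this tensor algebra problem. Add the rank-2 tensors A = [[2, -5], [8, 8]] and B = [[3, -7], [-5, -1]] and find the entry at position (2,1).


Tensor addition is component-wise: (A + B)_{ij} = A_{ij} + B_{ij}.
A_{21} = 8
B_{21} = -5
(A + B)_{21} = 8 + -5 = 3

3


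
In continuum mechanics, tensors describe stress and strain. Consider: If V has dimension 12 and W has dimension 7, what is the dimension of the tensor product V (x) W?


The dimension of a tensor product is the product of dimensions.
dim(V) = 12, dim(W) = 7
dim(V (x) W) = 12 * 7 = 84

84


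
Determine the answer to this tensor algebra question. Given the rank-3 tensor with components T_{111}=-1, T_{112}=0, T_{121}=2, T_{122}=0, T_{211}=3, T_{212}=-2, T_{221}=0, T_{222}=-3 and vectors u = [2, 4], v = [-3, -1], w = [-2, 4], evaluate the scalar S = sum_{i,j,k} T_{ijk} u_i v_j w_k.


S = sum over i,j,k of T_{ijk} u_i v_j w_k. Expanding all 8 terms:
T_{111}*u_1*v_1*w_1 = -1*2*-3*-2 = -12  (running total: -12)
T_{112}*u_1*v_1*w_2 = 0*2*-3*4 = 0  (running total: -12)
T_{121}*u_1*v_2*w_1 = 2*2*-1*-2 = 8  (running total: -4)
T_{122}*u_1*v_2*w_2 = 0*2*-1*4 = 0  (running total: -4)
T_{211}*u_2*v_1*w_1 = 3*4*-3*-2 = 72  (running total: 68)
T_{212}*u_2*v_1*w_2 = -2*4*-3*4 = 96  (running total: 164)
T_{221}*u_2*v_2*w_1 = 0*4*-1*-2 = 0  (running total: 164)
T_{222}*u_2*v_2*w_2 = -3*4*-1*4 = 48  (running total: 212)
S = 212

212


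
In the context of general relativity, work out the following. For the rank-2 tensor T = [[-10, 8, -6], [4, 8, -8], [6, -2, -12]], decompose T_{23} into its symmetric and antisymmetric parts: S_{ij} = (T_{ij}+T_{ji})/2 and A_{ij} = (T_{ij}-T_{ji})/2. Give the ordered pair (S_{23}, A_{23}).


T_{23} = -8
T_{32} = -2
S_{23} = (-8 + -2)/2 = -10/2 = -5
A_{23} = (-8 - -2)/2 = -6/2 = -3
Check: S + A = -5 + -3 = -8 = T_{23}.

(-5, -3)


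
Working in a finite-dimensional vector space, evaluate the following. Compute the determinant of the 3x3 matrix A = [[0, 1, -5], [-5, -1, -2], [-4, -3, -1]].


Expanding along the first row, det(A) = a11*M_11 - a12*M_12 + a13*M_13, where M_1j is the (1,j) minor.
Minor M_11 = -1*-1 - -2*-3 = -5
Minor M_12 = -5*-1 - -2*-4 = -3
Minor M_13 = -5*-3 - -1*-4 = 11
det = 0*(-5) - 1*(-3) + -5*(11)
    = 0 - -3 + -55
    = -52

-52


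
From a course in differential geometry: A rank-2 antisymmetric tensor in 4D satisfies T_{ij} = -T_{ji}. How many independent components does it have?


An antisymmetric rank-2 tensor satisfies A_{ij} = -A_{ji}, so diagonal entries are zero.
The independent components are the upper-triangular entries: C(n, 2) = n(n-1)/2.
n = 4
C(4, 2) = 4 * 3 / 2 = 12 / 2 = 6

6
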